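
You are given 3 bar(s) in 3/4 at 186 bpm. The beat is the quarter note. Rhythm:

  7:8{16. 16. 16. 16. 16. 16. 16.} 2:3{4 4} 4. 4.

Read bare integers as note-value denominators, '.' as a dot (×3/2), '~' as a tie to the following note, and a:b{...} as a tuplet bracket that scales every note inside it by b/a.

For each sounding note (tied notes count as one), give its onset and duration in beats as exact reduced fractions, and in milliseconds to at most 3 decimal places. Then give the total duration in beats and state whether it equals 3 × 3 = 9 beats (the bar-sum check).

1) 0.0ms=0b +138.249ms=3/7b
2) 138.249ms=3/7b +138.249ms=3/7b
3) 276.498ms=6/7b +138.249ms=3/7b
4) 414.747ms=9/7b +138.249ms=3/7b
5) 552.995ms=12/7b +138.249ms=3/7b
6) 691.244ms=15/7b +138.249ms=3/7b
7) 829.493ms=18/7b +138.249ms=3/7b
8) 967.742ms=3b +483.871ms=3/2b
9) 1451.613ms=9/2b +483.871ms=3/2b
10) 1935.484ms=6b +483.871ms=3/2b
11) 2419.355ms=15/2b +483.871ms=3/2b
Σ=9b of 9 (186bpm 3/4) — PASS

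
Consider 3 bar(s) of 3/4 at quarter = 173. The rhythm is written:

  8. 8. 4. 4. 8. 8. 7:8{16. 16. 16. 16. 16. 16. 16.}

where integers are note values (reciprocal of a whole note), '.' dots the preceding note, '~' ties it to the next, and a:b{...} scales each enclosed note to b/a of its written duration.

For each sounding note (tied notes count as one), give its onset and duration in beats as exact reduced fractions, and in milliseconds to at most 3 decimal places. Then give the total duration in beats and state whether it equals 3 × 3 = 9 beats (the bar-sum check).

1) 0.0ms=0b +260.116ms=3/4b
2) 260.116ms=3/4b +260.116ms=3/4b
3) 520.231ms=3/2b +520.231ms=3/2b
4) 1040.462ms=3b +520.231ms=3/2b
5) 1560.694ms=9/2b +260.116ms=3/4b
6) 1820.809ms=21/4b +260.116ms=3/4b
7) 2080.925ms=6b +148.637ms=3/7b
8) 2229.562ms=45/7b +148.637ms=3/7b
9) 2378.2ms=48/7b +148.637ms=3/7b
10) 2526.837ms=51/7b +148.637ms=3/7b
11) 2675.475ms=54/7b +148.637ms=3/7b
12) 2824.112ms=57/7b +148.637ms=3/7b
13) 2972.75ms=60/7b +148.637ms=3/7b
Σ=9b of 9 (173bpm 3/4) — PASS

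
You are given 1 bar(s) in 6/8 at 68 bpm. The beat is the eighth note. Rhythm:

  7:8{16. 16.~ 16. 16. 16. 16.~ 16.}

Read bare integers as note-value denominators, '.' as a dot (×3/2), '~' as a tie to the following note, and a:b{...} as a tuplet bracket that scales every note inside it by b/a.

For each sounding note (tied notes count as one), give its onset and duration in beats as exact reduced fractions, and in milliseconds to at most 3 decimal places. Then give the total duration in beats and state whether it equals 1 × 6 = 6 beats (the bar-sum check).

1) 0.0ms=0b +756.303ms=6/7b
2) 756.303ms=6/7b +1512.605ms=12/7b
3) 2268.908ms=18/7b +756.303ms=6/7b
4) 3025.21ms=24/7b +756.303ms=6/7b
5) 3781.513ms=30/7b +1512.605ms=12/7b
Σ=6b of 6 (68bpm 6/8) — PASS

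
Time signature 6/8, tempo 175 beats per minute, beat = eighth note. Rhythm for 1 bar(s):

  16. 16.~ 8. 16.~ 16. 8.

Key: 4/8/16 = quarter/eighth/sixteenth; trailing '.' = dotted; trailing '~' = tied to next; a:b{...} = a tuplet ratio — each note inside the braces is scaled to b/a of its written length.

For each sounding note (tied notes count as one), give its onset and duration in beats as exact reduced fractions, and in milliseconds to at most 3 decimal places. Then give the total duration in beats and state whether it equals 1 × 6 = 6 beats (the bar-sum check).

1) 0.0ms=0b +257.143ms=3/4b
2) 257.143ms=3/4b +771.429ms=9/4b
3) 1028.571ms=3b +514.286ms=3/2b
4) 1542.857ms=9/2b +514.286ms=3/2b
Σ=6b of 6 (175bpm 6/8) — PASS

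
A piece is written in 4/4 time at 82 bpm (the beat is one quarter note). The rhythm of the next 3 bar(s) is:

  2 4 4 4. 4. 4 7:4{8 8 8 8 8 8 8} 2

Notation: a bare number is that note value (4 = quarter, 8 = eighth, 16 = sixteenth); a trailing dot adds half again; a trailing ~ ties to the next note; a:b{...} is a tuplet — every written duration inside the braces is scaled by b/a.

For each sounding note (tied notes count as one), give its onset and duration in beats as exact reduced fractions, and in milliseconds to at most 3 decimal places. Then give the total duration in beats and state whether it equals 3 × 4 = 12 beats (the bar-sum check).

1) 0.0ms=0b +1463.415ms=2b
2) 1463.415ms=2b +731.707ms=1b
3) 2195.122ms=3b +731.707ms=1b
4) 2926.829ms=4b +1097.561ms=3/2b
5) 4024.39ms=11/2b +1097.561ms=3/2b
6) 5121.951ms=7b +731.707ms=1b
7) 5853.659ms=8b +209.059ms=2/7b
8) 6062.718ms=58/7b +209.059ms=2/7b
9) 6271.777ms=60/7b +209.059ms=2/7b
10) 6480.836ms=62/7b +209.059ms=2/7b
11) 6689.895ms=64/7b +209.059ms=2/7b
12) 6898.955ms=66/7b +209.059ms=2/7b
13) 7108.014ms=68/7b +209.059ms=2/7b
14) 7317.073ms=10b +1463.415ms=2b
Σ=12b of 12 (82bpm 4/4) — PASS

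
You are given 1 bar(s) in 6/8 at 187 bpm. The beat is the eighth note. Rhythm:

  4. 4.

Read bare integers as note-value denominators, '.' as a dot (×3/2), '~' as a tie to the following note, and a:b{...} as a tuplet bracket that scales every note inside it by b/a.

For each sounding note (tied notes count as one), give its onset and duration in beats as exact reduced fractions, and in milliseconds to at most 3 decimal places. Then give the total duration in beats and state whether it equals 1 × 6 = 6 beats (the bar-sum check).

1) 0.0ms=0b +962.567ms=3b
2) 962.567ms=3b +962.567ms=3b
Σ=6b of 6 (187bpm 6/8) — PASS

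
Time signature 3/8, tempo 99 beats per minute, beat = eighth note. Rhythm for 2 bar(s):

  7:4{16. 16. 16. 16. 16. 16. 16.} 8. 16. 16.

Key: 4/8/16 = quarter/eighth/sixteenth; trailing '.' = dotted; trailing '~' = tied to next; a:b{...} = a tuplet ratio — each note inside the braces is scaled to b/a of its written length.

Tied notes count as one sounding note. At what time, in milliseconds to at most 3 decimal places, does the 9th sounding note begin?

note 9 onset = 9/2b = 2727.273ms

1. 0.0ms @ 0 + 259.74ms (3/7)
2. 259.74ms @ 3/7 + 259.74ms (3/7)
3. 519.481ms @ 6/7 + 259.74ms (3/7)
4. 779.221ms @ 9/7 + 259.74ms (3/7)
5. 1038.961ms @ 12/7 + 259.74ms (3/7)
6. 1298.701ms @ 15/7 + 259.74ms (3/7)
7. 1558.442ms @ 18/7 + 259.74ms (3/7)
8. 1818.182ms @ 3 + 909.091ms (3/2)
9. 2727.273ms @ 9/2 + 454.545ms (3/4)
10. 3181.818ms @ 21/4 + 454.545ms (3/4)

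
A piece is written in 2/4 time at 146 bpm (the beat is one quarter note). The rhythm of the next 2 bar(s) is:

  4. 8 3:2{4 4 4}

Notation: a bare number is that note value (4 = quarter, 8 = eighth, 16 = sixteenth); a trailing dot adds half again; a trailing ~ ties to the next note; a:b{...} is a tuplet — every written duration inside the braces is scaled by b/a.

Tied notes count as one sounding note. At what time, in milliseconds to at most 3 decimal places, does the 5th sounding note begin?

note 5 onset = 10/3b = 1369.863ms

1. 0.0ms @ 0 + 616.438ms (3/2)
2. 616.438ms @ 3/2 + 205.479ms (1/2)
3. 821.918ms @ 2 + 273.973ms (2/3)
4. 1095.89ms @ 8/3 + 273.973ms (2/3)
5. 1369.863ms @ 10/3 + 273.973ms (2/3)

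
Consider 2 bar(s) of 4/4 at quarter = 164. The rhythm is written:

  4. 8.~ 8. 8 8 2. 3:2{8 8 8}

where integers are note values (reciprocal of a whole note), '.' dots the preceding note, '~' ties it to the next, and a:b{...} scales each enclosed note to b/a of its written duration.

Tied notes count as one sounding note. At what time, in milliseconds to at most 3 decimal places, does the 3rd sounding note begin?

1. 0.0ms @ 0 + 548.78ms (3/2)
2. 548.78ms @ 3/2 + 548.78ms (3/2)
3. 1097.561ms @ 3 + 182.927ms (1/2)
4. 1280.488ms @ 7/2 + 182.927ms (1/2)
5. 1463.415ms @ 4 + 1097.561ms (3)
6. 2560.976ms @ 7 + 121.951ms (1/3)
7. 2682.927ms @ 22/3 + 121.951ms (1/3)
8. 2804.878ms @ 23/3 + 121.951ms (1/3)

note 3 onset = 3b = 1097.561ms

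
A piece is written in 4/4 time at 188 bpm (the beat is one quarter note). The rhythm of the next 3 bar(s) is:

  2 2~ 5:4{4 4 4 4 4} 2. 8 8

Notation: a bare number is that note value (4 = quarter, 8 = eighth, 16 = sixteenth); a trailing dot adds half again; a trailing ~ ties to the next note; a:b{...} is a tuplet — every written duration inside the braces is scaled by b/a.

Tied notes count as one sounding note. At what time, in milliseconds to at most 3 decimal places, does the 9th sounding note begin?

note 9 onset = 23/2b = 3670.213ms

1. 0.0ms @ 0 + 638.298ms (2)
2. 638.298ms @ 2 + 893.617ms (14/5)
3. 1531.915ms @ 24/5 + 255.319ms (4/5)
4. 1787.234ms @ 28/5 + 255.319ms (4/5)
5. 2042.553ms @ 32/5 + 255.319ms (4/5)
6. 2297.872ms @ 36/5 + 255.319ms (4/5)
7. 2553.191ms @ 8 + 957.447ms (3)
8. 3510.638ms @ 11 + 159.574ms (1/2)
9. 3670.213ms @ 23/2 + 159.574ms (1/2)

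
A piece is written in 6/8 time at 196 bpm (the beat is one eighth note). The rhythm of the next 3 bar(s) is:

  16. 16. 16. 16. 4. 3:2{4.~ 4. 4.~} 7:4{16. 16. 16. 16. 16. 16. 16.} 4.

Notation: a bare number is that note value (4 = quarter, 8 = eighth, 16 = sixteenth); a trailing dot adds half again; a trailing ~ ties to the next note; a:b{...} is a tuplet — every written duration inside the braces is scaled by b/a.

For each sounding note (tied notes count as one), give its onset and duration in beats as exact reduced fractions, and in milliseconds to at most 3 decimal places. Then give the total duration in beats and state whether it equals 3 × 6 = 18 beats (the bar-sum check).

1) 0.0ms=0b +229.592ms=3/4b
2) 229.592ms=3/4b +229.592ms=3/4b
3) 459.184ms=3/2b +229.592ms=3/4b
4) 688.776ms=9/4b +229.592ms=3/4b
5) 918.367ms=3b +918.367ms=3b
6) 1836.735ms=6b +1224.49ms=4b
7) 3061.224ms=10b +743.44ms=17/7b
8) 3804.665ms=87/7b +131.195ms=3/7b
9) 3935.86ms=90/7b +131.195ms=3/7b
10) 4067.055ms=93/7b +131.195ms=3/7b
11) 4198.251ms=96/7b +131.195ms=3/7b
12) 4329.446ms=99/7b +131.195ms=3/7b
13) 4460.641ms=102/7b +131.195ms=3/7b
14) 4591.837ms=15b +918.367ms=3b
Σ=18b of 18 (196bpm 6/8) — PASS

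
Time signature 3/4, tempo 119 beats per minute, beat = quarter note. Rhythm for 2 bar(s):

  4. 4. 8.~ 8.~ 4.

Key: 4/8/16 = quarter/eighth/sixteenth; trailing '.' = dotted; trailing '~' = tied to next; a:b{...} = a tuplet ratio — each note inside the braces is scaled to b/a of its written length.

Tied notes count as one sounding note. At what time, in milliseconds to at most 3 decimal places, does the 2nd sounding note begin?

note 2 onset = 3/2b = 756.303ms

1. 0.0ms @ 0 + 756.303ms (3/2)
2. 756.303ms @ 3/2 + 756.303ms (3/2)
3. 1512.605ms @ 3 + 1512.605ms (3)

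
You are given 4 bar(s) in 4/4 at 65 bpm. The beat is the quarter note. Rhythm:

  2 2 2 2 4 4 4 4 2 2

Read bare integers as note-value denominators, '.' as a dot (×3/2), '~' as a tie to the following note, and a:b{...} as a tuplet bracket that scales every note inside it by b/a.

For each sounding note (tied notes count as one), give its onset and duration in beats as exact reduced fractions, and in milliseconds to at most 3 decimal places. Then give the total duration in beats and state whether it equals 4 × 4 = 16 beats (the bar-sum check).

1) 0.0ms=0b +1846.154ms=2b
2) 1846.154ms=2b +1846.154ms=2b
3) 3692.308ms=4b +1846.154ms=2b
4) 5538.462ms=6b +1846.154ms=2b
5) 7384.615ms=8b +923.077ms=1b
6) 8307.692ms=9b +923.077ms=1b
7) 9230.769ms=10b +923.077ms=1b
8) 10153.846ms=11b +923.077ms=1b
9) 11076.923ms=12b +1846.154ms=2b
10) 12923.077ms=14b +1846.154ms=2b
Σ=16b of 16 (65bpm 4/4) — PASS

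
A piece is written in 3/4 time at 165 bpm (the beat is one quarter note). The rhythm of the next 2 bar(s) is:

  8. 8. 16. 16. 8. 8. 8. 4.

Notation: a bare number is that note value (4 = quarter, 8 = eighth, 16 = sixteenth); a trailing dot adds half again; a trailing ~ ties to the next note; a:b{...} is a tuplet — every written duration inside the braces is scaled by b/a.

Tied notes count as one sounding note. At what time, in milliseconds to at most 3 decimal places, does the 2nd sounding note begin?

note 2 onset = 3/4b = 272.727ms

1. 0.0ms @ 0 + 272.727ms (3/4)
2. 272.727ms @ 3/4 + 272.727ms (3/4)
3. 545.455ms @ 3/2 + 136.364ms (3/8)
4. 681.818ms @ 15/8 + 136.364ms (3/8)
5. 818.182ms @ 9/4 + 272.727ms (3/4)
6. 1090.909ms @ 3 + 272.727ms (3/4)
7. 1363.636ms @ 15/4 + 272.727ms (3/4)
8. 1636.364ms @ 9/2 + 545.455ms (3/2)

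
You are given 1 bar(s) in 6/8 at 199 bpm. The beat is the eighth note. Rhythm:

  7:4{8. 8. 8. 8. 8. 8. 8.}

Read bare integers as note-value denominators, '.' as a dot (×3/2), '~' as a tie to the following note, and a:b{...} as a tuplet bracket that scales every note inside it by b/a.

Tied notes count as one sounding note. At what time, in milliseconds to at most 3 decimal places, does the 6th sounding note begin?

1. 0.0ms @ 0 + 258.435ms (6/7)
2. 258.435ms @ 6/7 + 258.435ms (6/7)
3. 516.87ms @ 12/7 + 258.435ms (6/7)
4. 775.305ms @ 18/7 + 258.435ms (6/7)
5. 1033.74ms @ 24/7 + 258.435ms (6/7)
6. 1292.175ms @ 30/7 + 258.435ms (6/7)
7. 1550.61ms @ 36/7 + 258.435ms (6/7)

note 6 onset = 30/7b = 1292.175ms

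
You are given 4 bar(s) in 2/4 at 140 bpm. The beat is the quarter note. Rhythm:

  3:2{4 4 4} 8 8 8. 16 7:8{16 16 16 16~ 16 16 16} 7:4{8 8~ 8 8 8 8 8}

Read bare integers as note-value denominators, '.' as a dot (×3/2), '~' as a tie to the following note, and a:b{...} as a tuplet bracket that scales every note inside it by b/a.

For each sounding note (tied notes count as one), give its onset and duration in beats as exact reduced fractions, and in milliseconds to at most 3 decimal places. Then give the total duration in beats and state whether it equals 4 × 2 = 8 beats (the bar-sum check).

1) 0.0ms=0b +285.714ms=2/3b
2) 285.714ms=2/3b +285.714ms=2/3b
3) 571.429ms=4/3b +285.714ms=2/3b
4) 857.143ms=2b +214.286ms=1/2b
5) 1071.429ms=5/2b +214.286ms=1/2b
6) 1285.714ms=3b +321.429ms=3/4b
7) 1607.143ms=15/4b +107.143ms=1/4b
8) 1714.286ms=4b +122.449ms=2/7b
9) 1836.735ms=30/7b +122.449ms=2/7b
10) 1959.184ms=32/7b +122.449ms=2/7b
11) 2081.633ms=34/7b +244.898ms=4/7b
12) 2326.531ms=38/7b +122.449ms=2/7b
13) 2448.98ms=40/7b +122.449ms=2/7b
14) 2571.429ms=6b +122.449ms=2/7b
15) 2693.878ms=44/7b +244.898ms=4/7b
16) 2938.776ms=48/7b +122.449ms=2/7b
17) 3061.224ms=50/7b +122.449ms=2/7b
18) 3183.673ms=52/7b +122.449ms=2/7b
19) 3306.122ms=54/7b +122.449ms=2/7b
Σ=8b of 8 (140bpm 2/4) — PASS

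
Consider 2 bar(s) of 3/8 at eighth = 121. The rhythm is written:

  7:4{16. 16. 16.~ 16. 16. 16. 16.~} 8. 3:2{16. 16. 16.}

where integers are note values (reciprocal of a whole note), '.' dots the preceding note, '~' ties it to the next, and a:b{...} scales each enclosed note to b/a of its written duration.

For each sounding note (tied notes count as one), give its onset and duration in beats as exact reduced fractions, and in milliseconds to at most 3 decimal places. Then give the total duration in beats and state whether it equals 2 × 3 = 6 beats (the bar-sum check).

1) 0.0ms=0b +212.515ms=3/7b
2) 212.515ms=3/7b +212.515ms=3/7b
3) 425.03ms=6/7b +425.03ms=6/7b
4) 850.059ms=12/7b +212.515ms=3/7b
5) 1062.574ms=15/7b +212.515ms=3/7b
6) 1275.089ms=18/7b +956.316ms=27/14b
7) 2231.405ms=9/2b +247.934ms=1/2b
8) 2479.339ms=5b +247.934ms=1/2b
9) 2727.273ms=11/2b +247.934ms=1/2b
Σ=6b of 6 (121bpm 3/8) — PASS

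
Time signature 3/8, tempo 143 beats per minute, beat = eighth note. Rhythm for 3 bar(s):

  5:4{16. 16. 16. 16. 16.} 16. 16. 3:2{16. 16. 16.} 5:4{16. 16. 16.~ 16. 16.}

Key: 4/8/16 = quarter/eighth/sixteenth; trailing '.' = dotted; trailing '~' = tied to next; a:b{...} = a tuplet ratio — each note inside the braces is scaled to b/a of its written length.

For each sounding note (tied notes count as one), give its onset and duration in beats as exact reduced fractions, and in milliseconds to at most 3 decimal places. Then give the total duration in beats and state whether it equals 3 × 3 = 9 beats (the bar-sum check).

1) 0.0ms=0b +251.748ms=3/5b
2) 251.748ms=3/5b +251.748ms=3/5b
3) 503.497ms=6/5b +251.748ms=3/5b
4) 755.245ms=9/5b +251.748ms=3/5b
5) 1006.993ms=12/5b +251.748ms=3/5b
6) 1258.741ms=3b +314.685ms=3/4b
7) 1573.427ms=15/4b +314.685ms=3/4b
8) 1888.112ms=9/2b +209.79ms=1/2b
9) 2097.902ms=5b +209.79ms=1/2b
10) 2307.692ms=11/2b +209.79ms=1/2b
11) 2517.483ms=6b +251.748ms=3/5b
12) 2769.231ms=33/5b +251.748ms=3/5b
13) 3020.979ms=36/5b +503.497ms=6/5b
14) 3524.476ms=42/5b +251.748ms=3/5b
Σ=9b of 9 (143bpm 3/8) — PASS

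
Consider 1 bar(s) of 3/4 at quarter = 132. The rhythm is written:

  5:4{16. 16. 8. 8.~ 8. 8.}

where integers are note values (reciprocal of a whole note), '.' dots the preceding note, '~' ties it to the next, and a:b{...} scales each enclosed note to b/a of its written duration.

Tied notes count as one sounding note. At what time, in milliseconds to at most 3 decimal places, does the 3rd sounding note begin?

note 3 onset = 3/5b = 272.727ms

1. 0.0ms @ 0 + 136.364ms (3/10)
2. 136.364ms @ 3/10 + 136.364ms (3/10)
3. 272.727ms @ 3/5 + 272.727ms (3/5)
4. 545.455ms @ 6/5 + 545.455ms (6/5)
5. 1090.909ms @ 12/5 + 272.727ms (3/5)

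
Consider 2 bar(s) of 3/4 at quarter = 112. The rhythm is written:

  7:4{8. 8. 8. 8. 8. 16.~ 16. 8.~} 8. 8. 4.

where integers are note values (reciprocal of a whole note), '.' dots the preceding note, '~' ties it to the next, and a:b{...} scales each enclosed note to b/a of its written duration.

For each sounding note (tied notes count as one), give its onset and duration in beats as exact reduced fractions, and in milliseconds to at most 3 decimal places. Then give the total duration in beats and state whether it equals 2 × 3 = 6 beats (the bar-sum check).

1) 0.0ms=0b +229.592ms=3/7b
2) 229.592ms=3/7b +229.592ms=3/7b
3) 459.184ms=6/7b +229.592ms=3/7b
4) 688.776ms=9/7b +229.592ms=3/7b
5) 918.367ms=12/7b +229.592ms=3/7b
6) 1147.959ms=15/7b +229.592ms=3/7b
7) 1377.551ms=18/7b +631.378ms=33/28b
8) 2008.929ms=15/4b +401.786ms=3/4b
9) 2410.714ms=9/2b +803.571ms=3/2b
Σ=6b of 6 (112bpm 3/4) — PASS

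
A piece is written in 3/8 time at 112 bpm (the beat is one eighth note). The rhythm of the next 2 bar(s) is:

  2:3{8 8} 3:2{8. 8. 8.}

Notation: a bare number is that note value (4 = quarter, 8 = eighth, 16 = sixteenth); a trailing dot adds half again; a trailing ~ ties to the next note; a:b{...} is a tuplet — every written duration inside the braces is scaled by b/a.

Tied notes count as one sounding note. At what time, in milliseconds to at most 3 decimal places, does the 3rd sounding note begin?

1. 0.0ms @ 0 + 803.571ms (3/2)
2. 803.571ms @ 3/2 + 803.571ms (3/2)
3. 1607.143ms @ 3 + 535.714ms (1)
4. 2142.857ms @ 4 + 535.714ms (1)
5. 2678.571ms @ 5 + 535.714ms (1)

note 3 onset = 3b = 1607.143ms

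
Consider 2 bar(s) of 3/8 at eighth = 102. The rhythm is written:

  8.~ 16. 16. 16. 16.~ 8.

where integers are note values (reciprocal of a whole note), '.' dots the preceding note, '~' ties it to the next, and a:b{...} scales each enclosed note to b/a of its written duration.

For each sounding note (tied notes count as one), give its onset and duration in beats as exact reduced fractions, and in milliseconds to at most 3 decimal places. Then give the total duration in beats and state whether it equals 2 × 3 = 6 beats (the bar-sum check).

1) 0.0ms=0b +1323.529ms=9/4b
2) 1323.529ms=9/4b +441.176ms=3/4b
3) 1764.706ms=3b +441.176ms=3/4b
4) 2205.882ms=15/4b +1323.529ms=9/4b
Σ=6b of 6 (102bpm 3/8) — PASS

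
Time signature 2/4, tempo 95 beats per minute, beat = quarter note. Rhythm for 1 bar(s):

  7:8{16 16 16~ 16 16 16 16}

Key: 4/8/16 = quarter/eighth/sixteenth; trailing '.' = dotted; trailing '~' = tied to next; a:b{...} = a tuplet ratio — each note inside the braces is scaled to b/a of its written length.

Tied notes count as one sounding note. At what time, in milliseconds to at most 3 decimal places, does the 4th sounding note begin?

note 4 onset = 8/7b = 721.805ms

1. 0.0ms @ 0 + 180.451ms (2/7)
2. 180.451ms @ 2/7 + 180.451ms (2/7)
3. 360.902ms @ 4/7 + 360.902ms (4/7)
4. 721.805ms @ 8/7 + 180.451ms (2/7)
5. 902.256ms @ 10/7 + 180.451ms (2/7)
6. 1082.707ms @ 12/7 + 180.451ms (2/7)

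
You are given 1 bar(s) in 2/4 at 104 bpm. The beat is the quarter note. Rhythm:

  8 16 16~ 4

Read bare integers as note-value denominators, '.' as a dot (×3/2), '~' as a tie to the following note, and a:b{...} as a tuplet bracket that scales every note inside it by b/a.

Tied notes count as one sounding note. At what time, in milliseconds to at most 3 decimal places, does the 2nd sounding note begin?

note 2 onset = 1/2b = 288.462ms

1. 0.0ms @ 0 + 288.462ms (1/2)
2. 288.462ms @ 1/2 + 144.231ms (1/4)
3. 432.692ms @ 3/4 + 721.154ms (5/4)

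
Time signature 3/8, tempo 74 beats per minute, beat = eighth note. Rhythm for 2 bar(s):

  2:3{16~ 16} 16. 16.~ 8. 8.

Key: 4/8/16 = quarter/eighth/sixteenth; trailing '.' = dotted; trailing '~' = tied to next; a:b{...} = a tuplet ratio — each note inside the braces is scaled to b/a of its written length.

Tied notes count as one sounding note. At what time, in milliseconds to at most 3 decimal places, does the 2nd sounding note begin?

1. 0.0ms @ 0 + 1216.216ms (3/2)
2. 1216.216ms @ 3/2 + 608.108ms (3/4)
3. 1824.324ms @ 9/4 + 1824.324ms (9/4)
4. 3648.649ms @ 9/2 + 1216.216ms (3/2)

note 2 onset = 3/2b = 1216.216ms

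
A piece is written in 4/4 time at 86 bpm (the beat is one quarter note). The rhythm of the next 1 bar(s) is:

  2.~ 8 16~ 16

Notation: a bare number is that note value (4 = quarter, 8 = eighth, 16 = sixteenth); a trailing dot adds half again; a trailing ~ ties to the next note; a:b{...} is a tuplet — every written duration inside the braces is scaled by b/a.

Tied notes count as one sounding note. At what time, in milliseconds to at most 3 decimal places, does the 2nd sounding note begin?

note 2 onset = 7/2b = 2441.86ms

1. 0.0ms @ 0 + 2441.86ms (7/2)
2. 2441.86ms @ 7/2 + 348.837ms (1/2)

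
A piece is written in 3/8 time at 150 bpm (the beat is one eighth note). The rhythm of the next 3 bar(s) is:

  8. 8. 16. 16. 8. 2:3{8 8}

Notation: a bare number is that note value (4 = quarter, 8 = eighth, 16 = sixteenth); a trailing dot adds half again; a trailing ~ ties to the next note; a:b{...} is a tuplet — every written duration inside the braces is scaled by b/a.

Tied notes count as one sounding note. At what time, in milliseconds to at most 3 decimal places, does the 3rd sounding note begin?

note 3 onset = 3b = 1200.0ms

1. 0.0ms @ 0 + 600.0ms (3/2)
2. 600.0ms @ 3/2 + 600.0ms (3/2)
3. 1200.0ms @ 3 + 300.0ms (3/4)
4. 1500.0ms @ 15/4 + 300.0ms (3/4)
5. 1800.0ms @ 9/2 + 600.0ms (3/2)
6. 2400.0ms @ 6 + 600.0ms (3/2)
7. 3000.0ms @ 15/2 + 600.0ms (3/2)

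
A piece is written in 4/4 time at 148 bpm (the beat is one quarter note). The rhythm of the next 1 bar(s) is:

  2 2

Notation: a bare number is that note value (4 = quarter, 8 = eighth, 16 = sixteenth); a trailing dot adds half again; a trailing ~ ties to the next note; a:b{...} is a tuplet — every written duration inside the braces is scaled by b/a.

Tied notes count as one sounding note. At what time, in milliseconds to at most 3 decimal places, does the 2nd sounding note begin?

note 2 onset = 2b = 810.811ms

1. 0.0ms @ 0 + 810.811ms (2)
2. 810.811ms @ 2 + 810.811ms (2)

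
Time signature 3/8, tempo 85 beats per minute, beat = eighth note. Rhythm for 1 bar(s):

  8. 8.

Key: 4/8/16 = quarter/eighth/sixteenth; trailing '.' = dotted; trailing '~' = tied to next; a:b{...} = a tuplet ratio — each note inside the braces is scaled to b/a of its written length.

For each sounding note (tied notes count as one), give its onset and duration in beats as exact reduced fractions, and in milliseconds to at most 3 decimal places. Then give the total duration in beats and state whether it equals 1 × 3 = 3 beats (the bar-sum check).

1) 0.0ms=0b +1058.824ms=3/2b
2) 1058.824ms=3/2b +1058.824ms=3/2b
Σ=3b of 3 (85bpm 3/8) — PASS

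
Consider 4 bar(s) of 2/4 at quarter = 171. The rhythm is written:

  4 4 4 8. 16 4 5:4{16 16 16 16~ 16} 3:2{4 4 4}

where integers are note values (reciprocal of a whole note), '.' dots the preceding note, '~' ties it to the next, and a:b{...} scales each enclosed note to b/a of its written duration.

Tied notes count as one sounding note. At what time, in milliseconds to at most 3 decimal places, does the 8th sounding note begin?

1. 0.0ms @ 0 + 350.877ms (1)
2. 350.877ms @ 1 + 350.877ms (1)
3. 701.754ms @ 2 + 350.877ms (1)
4. 1052.632ms @ 3 + 263.158ms (3/4)
5. 1315.789ms @ 15/4 + 87.719ms (1/4)
6. 1403.509ms @ 4 + 350.877ms (1)
7. 1754.386ms @ 5 + 70.175ms (1/5)
8. 1824.561ms @ 26/5 + 70.175ms (1/5)
9. 1894.737ms @ 27/5 + 70.175ms (1/5)
10. 1964.912ms @ 28/5 + 140.351ms (2/5)
11. 2105.263ms @ 6 + 233.918ms (2/3)
12. 2339.181ms @ 20/3 + 233.918ms (2/3)
13. 2573.099ms @ 22/3 + 233.918ms (2/3)

note 8 onset = 26/5b = 1824.561ms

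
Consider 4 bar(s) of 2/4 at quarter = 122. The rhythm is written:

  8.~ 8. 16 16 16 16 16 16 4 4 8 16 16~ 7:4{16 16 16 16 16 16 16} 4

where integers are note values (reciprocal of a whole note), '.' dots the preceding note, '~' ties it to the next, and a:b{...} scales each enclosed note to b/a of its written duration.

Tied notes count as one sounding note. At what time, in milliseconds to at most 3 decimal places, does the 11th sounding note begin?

1. 0.0ms @ 0 + 737.705ms (3/2)
2. 737.705ms @ 3/2 + 122.951ms (1/4)
3. 860.656ms @ 7/4 + 122.951ms (1/4)
4. 983.607ms @ 2 + 122.951ms (1/4)
5. 1106.557ms @ 9/4 + 122.951ms (1/4)
6. 1229.508ms @ 5/2 + 122.951ms (1/4)
7. 1352.459ms @ 11/4 + 122.951ms (1/4)
8. 1475.41ms @ 3 + 491.803ms (1)
9. 1967.213ms @ 4 + 491.803ms (1)
10. 2459.016ms @ 5 + 245.902ms (1/2)
11. 2704.918ms @ 11/2 + 122.951ms (1/4)
12. 2827.869ms @ 23/4 + 193.208ms (11/28)
13. 3021.077ms @ 43/7 + 70.258ms (1/7)
14. 3091.335ms @ 44/7 + 70.258ms (1/7)
15. 3161.593ms @ 45/7 + 70.258ms (1/7)
16. 3231.85ms @ 46/7 + 70.258ms (1/7)
17. 3302.108ms @ 47/7 + 70.258ms (1/7)
18. 3372.365ms @ 48/7 + 70.258ms (1/7)
19. 3442.623ms @ 7 + 491.803ms (1)

note 11 onset = 11/2b = 2704.918ms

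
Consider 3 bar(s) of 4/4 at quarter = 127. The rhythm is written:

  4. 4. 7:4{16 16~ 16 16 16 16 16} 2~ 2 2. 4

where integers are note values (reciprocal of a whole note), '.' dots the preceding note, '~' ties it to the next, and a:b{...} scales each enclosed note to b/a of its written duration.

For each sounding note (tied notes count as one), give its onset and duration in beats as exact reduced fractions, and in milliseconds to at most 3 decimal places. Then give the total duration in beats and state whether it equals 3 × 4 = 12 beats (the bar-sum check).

1) 0.0ms=0b +708.661ms=3/2b
2) 708.661ms=3/2b +708.661ms=3/2b
3) 1417.323ms=3b +67.492ms=1/7b
4) 1484.814ms=22/7b +134.983ms=2/7b
5) 1619.798ms=24/7b +67.492ms=1/7b
6) 1687.289ms=25/7b +67.492ms=1/7b
7) 1754.781ms=26/7b +67.492ms=1/7b
8) 1822.272ms=27/7b +67.492ms=1/7b
9) 1889.764ms=4b +1889.764ms=4b
10) 3779.528ms=8b +1417.323ms=3b
11) 5196.85ms=11b +472.441ms=1b
Σ=12b of 12 (127bpm 4/4) — PASS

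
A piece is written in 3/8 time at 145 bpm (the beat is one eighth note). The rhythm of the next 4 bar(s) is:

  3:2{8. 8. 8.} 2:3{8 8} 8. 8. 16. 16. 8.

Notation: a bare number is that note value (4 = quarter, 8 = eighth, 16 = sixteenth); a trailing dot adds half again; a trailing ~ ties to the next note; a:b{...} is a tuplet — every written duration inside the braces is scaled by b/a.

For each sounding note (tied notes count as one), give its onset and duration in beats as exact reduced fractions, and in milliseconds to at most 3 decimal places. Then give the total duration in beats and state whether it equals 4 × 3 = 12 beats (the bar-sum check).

1) 0.0ms=0b +413.793ms=1b
2) 413.793ms=1b +413.793ms=1b
3) 827.586ms=2b +413.793ms=1b
4) 1241.379ms=3b +620.69ms=3/2b
5) 1862.069ms=9/2b +620.69ms=3/2b
6) 2482.759ms=6b +620.69ms=3/2b
7) 3103.448ms=15/2b +620.69ms=3/2b
8) 3724.138ms=9b +310.345ms=3/4b
9) 4034.483ms=39/4b +310.345ms=3/4b
10) 4344.828ms=21/2b +620.69ms=3/2b
Σ=12b of 12 (145bpm 3/8) — PASS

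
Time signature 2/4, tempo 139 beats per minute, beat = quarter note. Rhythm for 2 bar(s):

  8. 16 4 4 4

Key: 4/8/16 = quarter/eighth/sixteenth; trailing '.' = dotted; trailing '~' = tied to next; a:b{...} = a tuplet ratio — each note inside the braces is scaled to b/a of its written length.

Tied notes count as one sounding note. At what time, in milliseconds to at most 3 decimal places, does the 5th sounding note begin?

note 5 onset = 3b = 1294.964ms

1. 0.0ms @ 0 + 323.741ms (3/4)
2. 323.741ms @ 3/4 + 107.914ms (1/4)
3. 431.655ms @ 1 + 431.655ms (1)
4. 863.309ms @ 2 + 431.655ms (1)
5. 1294.964ms @ 3 + 431.655ms (1)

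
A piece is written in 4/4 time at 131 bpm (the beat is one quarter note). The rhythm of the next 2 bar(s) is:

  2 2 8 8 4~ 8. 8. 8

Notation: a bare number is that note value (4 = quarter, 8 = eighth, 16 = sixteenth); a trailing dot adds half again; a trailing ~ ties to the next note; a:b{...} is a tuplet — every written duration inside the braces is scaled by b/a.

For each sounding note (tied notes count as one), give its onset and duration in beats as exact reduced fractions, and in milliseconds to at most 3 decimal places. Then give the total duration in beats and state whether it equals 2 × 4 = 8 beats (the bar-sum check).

1) 0.0ms=0b +916.031ms=2b
2) 916.031ms=2b +916.031ms=2b
3) 1832.061ms=4b +229.008ms=1/2b
4) 2061.069ms=9/2b +229.008ms=1/2b
5) 2290.076ms=5b +801.527ms=7/4b
6) 3091.603ms=27/4b +343.511ms=3/4b
7) 3435.115ms=15/2b +229.008ms=1/2b
Σ=8b of 8 (131bpm 4/4) — PASS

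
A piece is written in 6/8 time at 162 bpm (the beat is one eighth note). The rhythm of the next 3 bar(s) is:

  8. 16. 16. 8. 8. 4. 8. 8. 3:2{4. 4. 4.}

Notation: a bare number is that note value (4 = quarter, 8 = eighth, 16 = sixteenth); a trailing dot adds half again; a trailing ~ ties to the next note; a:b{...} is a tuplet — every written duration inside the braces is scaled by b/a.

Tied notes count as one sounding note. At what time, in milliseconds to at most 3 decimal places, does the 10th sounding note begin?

note 10 onset = 14b = 5185.185ms

1. 0.0ms @ 0 + 555.556ms (3/2)
2. 555.556ms @ 3/2 + 277.778ms (3/4)
3. 833.333ms @ 9/4 + 277.778ms (3/4)
4. 1111.111ms @ 3 + 555.556ms (3/2)
5. 1666.667ms @ 9/2 + 555.556ms (3/2)
6. 2222.222ms @ 6 + 1111.111ms (3)
7. 3333.333ms @ 9 + 555.556ms (3/2)
8. 3888.889ms @ 21/2 + 555.556ms (3/2)
9. 4444.444ms @ 12 + 740.741ms (2)
10. 5185.185ms @ 14 + 740.741ms (2)
11. 5925.926ms @ 16 + 740.741ms (2)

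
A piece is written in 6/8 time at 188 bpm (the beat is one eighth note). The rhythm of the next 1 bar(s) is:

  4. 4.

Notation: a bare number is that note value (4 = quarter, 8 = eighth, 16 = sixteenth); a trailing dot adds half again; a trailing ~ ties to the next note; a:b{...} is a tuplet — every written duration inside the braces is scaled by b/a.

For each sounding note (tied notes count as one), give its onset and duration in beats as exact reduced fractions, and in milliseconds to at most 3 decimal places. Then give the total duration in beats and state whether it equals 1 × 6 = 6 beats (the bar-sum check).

1) 0.0ms=0b +957.447ms=3b
2) 957.447ms=3b +957.447ms=3b
Σ=6b of 6 (188bpm 6/8) — PASS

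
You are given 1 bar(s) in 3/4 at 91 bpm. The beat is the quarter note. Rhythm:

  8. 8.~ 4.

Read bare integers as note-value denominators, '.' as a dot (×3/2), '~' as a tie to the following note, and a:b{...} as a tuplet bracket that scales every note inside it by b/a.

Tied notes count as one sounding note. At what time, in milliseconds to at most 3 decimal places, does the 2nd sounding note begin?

1. 0.0ms @ 0 + 494.505ms (3/4)
2. 494.505ms @ 3/4 + 1483.516ms (9/4)

note 2 onset = 3/4b = 494.505ms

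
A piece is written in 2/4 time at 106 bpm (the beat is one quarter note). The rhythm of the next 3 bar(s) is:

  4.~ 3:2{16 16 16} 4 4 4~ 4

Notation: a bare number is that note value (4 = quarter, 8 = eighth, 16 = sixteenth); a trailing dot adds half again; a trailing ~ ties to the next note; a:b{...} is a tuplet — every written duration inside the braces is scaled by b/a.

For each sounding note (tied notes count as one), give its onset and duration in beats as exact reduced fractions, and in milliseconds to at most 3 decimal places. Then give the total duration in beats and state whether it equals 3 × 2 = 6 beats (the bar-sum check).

1) 0.0ms=0b +943.396ms=5/3b
2) 943.396ms=5/3b +94.34ms=1/6b
3) 1037.736ms=11/6b +94.34ms=1/6b
4) 1132.075ms=2b +566.038ms=1b
5) 1698.113ms=3b +566.038ms=1b
6) 2264.151ms=4b +1132.075ms=2b
Σ=6b of 6 (106bpm 2/4) — PASS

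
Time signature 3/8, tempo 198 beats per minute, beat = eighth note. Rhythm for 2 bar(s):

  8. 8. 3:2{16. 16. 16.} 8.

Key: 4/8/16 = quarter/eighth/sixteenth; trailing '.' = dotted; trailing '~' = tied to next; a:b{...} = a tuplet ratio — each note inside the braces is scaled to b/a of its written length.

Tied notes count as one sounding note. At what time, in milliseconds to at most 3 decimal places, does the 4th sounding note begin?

1. 0.0ms @ 0 + 454.545ms (3/2)
2. 454.545ms @ 3/2 + 454.545ms (3/2)
3. 909.091ms @ 3 + 151.515ms (1/2)
4. 1060.606ms @ 7/2 + 151.515ms (1/2)
5. 1212.121ms @ 4 + 151.515ms (1/2)
6. 1363.636ms @ 9/2 + 454.545ms (3/2)

note 4 onset = 7/2b = 1060.606ms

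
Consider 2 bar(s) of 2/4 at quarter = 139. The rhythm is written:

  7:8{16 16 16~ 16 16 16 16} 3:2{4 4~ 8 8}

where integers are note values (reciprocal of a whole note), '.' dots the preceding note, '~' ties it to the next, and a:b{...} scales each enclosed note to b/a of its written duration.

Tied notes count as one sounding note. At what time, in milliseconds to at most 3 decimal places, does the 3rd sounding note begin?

1. 0.0ms @ 0 + 123.33ms (2/7)
2. 123.33ms @ 2/7 + 123.33ms (2/7)
3. 246.66ms @ 4/7 + 246.66ms (4/7)
4. 493.32ms @ 8/7 + 123.33ms (2/7)
5. 616.65ms @ 10/7 + 123.33ms (2/7)
6. 739.979ms @ 12/7 + 123.33ms (2/7)
7. 863.309ms @ 2 + 287.77ms (2/3)
8. 1151.079ms @ 8/3 + 431.655ms (1)
9. 1582.734ms @ 11/3 + 143.885ms (1/3)

note 3 onset = 4/7b = 246.66ms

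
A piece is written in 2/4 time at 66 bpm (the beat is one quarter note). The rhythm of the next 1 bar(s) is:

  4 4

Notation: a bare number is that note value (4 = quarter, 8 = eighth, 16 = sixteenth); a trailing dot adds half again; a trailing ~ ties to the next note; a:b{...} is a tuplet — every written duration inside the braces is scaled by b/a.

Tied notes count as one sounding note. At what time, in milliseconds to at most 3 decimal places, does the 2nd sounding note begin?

1. 0.0ms @ 0 + 909.091ms (1)
2. 909.091ms @ 1 + 909.091ms (1)

note 2 onset = 1b = 909.091ms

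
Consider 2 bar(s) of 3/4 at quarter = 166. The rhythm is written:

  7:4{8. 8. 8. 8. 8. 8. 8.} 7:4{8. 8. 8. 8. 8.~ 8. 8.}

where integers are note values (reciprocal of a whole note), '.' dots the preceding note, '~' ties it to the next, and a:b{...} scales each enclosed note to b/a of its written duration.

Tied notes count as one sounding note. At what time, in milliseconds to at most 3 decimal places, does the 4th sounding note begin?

note 4 onset = 9/7b = 464.716ms

1. 0.0ms @ 0 + 154.905ms (3/7)
2. 154.905ms @ 3/7 + 154.905ms (3/7)
3. 309.811ms @ 6/7 + 154.905ms (3/7)
4. 464.716ms @ 9/7 + 154.905ms (3/7)
5. 619.621ms @ 12/7 + 154.905ms (3/7)
6. 774.527ms @ 15/7 + 154.905ms (3/7)
7. 929.432ms @ 18/7 + 154.905ms (3/7)
8. 1084.337ms @ 3 + 154.905ms (3/7)
9. 1239.243ms @ 24/7 + 154.905ms (3/7)
10. 1394.148ms @ 27/7 + 154.905ms (3/7)
11. 1549.053ms @ 30/7 + 154.905ms (3/7)
12. 1703.959ms @ 33/7 + 309.811ms (6/7)
13. 2013.769ms @ 39/7 + 154.905ms (3/7)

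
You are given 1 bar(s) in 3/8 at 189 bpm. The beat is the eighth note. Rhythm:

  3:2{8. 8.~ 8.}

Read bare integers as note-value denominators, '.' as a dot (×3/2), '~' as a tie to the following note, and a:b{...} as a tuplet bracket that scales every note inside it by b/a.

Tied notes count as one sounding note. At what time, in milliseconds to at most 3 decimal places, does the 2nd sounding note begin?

note 2 onset = 1b = 317.46ms

1. 0.0ms @ 0 + 317.46ms (1)
2. 317.46ms @ 1 + 634.921ms (2)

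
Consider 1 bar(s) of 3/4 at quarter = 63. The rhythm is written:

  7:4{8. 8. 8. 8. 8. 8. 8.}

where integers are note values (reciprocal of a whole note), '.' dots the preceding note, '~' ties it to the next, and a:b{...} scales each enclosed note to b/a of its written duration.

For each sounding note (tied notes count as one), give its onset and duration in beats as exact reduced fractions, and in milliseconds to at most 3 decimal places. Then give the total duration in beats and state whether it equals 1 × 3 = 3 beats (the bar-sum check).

1) 0.0ms=0b +408.163ms=3/7b
2) 408.163ms=3/7b +408.163ms=3/7b
3) 816.327ms=6/7b +408.163ms=3/7b
4) 1224.49ms=9/7b +408.163ms=3/7b
5) 1632.653ms=12/7b +408.163ms=3/7b
6) 2040.816ms=15/7b +408.163ms=3/7b
7) 2448.98ms=18/7b +408.163ms=3/7b
Σ=3b of 3 (63bpm 3/4) — PASS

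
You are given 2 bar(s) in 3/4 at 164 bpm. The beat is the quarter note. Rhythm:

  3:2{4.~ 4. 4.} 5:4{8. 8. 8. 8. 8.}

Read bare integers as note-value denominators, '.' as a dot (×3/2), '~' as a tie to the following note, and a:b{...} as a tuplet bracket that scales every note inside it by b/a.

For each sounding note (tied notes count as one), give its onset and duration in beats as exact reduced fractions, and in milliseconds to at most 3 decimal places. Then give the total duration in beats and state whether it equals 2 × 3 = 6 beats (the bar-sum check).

1) 0.0ms=0b +731.707ms=2b
2) 731.707ms=2b +365.854ms=1b
3) 1097.561ms=3b +219.512ms=3/5b
4) 1317.073ms=18/5b +219.512ms=3/5b
5) 1536.585ms=21/5b +219.512ms=3/5b
6) 1756.098ms=24/5b +219.512ms=3/5b
7) 1975.61ms=27/5b +219.512ms=3/5b
Σ=6b of 6 (164bpm 3/4) — PASS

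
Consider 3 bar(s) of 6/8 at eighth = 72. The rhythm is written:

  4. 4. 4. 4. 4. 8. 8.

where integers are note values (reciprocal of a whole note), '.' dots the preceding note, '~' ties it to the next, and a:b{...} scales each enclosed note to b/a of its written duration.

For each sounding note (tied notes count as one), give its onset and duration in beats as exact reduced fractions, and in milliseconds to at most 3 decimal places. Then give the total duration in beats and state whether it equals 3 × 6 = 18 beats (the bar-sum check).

1) 0.0ms=0b +2500.0ms=3b
2) 2500.0ms=3b +2500.0ms=3b
3) 5000.0ms=6b +2500.0ms=3b
4) 7500.0ms=9b +2500.0ms=3b
5) 10000.0ms=12b +2500.0ms=3b
6) 12500.0ms=15b +1250.0ms=3/2b
7) 13750.0ms=33/2b +1250.0ms=3/2b
Σ=18b of 18 (72bpm 6/8) — PASS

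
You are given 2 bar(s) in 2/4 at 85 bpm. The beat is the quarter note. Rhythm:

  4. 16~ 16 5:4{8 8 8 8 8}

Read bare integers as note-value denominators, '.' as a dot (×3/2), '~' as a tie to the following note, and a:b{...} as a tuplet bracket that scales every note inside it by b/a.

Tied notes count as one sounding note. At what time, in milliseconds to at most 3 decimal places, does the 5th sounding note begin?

1. 0.0ms @ 0 + 1058.824ms (3/2)
2. 1058.824ms @ 3/2 + 352.941ms (1/2)
3. 1411.765ms @ 2 + 282.353ms (2/5)
4. 1694.118ms @ 12/5 + 282.353ms (2/5)
5. 1976.471ms @ 14/5 + 282.353ms (2/5)
6. 2258.824ms @ 16/5 + 282.353ms (2/5)
7. 2541.176ms @ 18/5 + 282.353ms (2/5)

note 5 onset = 14/5b = 1976.471ms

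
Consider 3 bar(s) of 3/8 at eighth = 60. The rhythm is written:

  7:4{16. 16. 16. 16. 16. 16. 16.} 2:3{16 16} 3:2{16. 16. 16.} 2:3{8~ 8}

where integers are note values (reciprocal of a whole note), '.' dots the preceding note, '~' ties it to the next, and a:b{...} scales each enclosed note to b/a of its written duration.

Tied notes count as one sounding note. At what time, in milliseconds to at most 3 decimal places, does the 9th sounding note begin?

note 9 onset = 15/4b = 3750.0ms

1. 0.0ms @ 0 + 428.571ms (3/7)
2. 428.571ms @ 3/7 + 428.571ms (3/7)
3. 857.143ms @ 6/7 + 428.571ms (3/7)
4. 1285.714ms @ 9/7 + 428.571ms (3/7)
5. 1714.286ms @ 12/7 + 428.571ms (3/7)
6. 2142.857ms @ 15/7 + 428.571ms (3/7)
7. 2571.429ms @ 18/7 + 428.571ms (3/7)
8. 3000.0ms @ 3 + 750.0ms (3/4)
9. 3750.0ms @ 15/4 + 750.0ms (3/4)
10. 4500.0ms @ 9/2 + 500.0ms (1/2)
11. 5000.0ms @ 5 + 500.0ms (1/2)
12. 5500.0ms @ 11/2 + 500.0ms (1/2)
13. 6000.0ms @ 6 + 3000.0ms (3)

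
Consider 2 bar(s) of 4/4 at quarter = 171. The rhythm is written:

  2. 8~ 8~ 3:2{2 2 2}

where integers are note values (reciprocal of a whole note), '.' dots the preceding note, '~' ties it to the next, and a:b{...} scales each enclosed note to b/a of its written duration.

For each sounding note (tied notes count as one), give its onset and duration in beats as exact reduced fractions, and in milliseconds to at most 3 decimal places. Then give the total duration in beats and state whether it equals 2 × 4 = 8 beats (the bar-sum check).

1) 0.0ms=0b +1052.632ms=3b
2) 1052.632ms=3b +818.713ms=7/3b
3) 1871.345ms=16/3b +467.836ms=4/3b
4) 2339.181ms=20/3b +467.836ms=4/3b
Σ=8b of 8 (171bpm 4/4) — PASS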